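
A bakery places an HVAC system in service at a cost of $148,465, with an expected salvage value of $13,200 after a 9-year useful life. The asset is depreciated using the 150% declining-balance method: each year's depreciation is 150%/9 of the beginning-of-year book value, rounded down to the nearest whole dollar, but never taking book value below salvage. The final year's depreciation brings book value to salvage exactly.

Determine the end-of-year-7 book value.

$41,435

Depreciable base = $148,465 − $13,200 = $135,265.
Year 1: ⌊$148,465 × 150%/9⌋ = $24,744. Book value $123,721.
Year 2: ⌊$123,721 × 150%/9⌋ = $20,620. Book value $103,101.
Year 3: ⌊$103,101 × 150%/9⌋ = $17,183. Book value $85,918.
Year 4: ⌊$85,918 × 150%/9⌋ = $14,319. Book value $71,599.
Year 5: ⌊$71,599 × 150%/9⌋ = $11,933. Book value $59,666.
Year 6: ⌊$59,666 × 150%/9⌋ = $9,944. Book value $49,722.
Year 7: ⌊$49,722 × 150%/9⌋ = $8,287. Book value $41,435.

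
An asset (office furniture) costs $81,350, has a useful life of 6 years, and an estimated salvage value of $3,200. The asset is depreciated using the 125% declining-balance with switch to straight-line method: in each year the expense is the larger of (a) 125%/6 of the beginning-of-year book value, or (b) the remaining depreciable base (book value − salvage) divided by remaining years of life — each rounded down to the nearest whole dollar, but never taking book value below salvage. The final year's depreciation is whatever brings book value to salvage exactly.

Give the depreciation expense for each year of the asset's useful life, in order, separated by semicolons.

Depreciable base = $81,350 − $3,200 = $78,150.
Year 1: DB = ⌊$81,350 × 125%/6⌋ = $16,947; SL = ⌊$78,150/6⌋ = $13,025 → take DB $16,947. Book value $64,403.
Year 2: DB = ⌊$64,403 × 125%/6⌋ = $13,417; SL = ⌊$61,203/5⌋ = $12,240 → take DB $13,417. Book value $50,986.
Year 3: DB = ⌊$50,986 × 125%/6⌋ = $10,622; SL = ⌊$47,786/4⌋ = $11,946 → take SL $11,946. Book value $39,040.
Year 4: DB = ⌊$39,040 × 125%/6⌋ = $8,133; SL = ⌊$35,840/3⌋ = $11,946 → take SL $11,946. Book value $27,094.
Year 5: DB = ⌊$27,094 × 125%/6⌋ = $5,644; SL = ⌊$23,894/2⌋ = $11,947 → take SL $11,947. Book value $15,147.
Year 6 (final): $15,147 − $3,200 = $11,947. Book value $3,200.

$16,947; $13,417; $11,946; $11,946; $11,947; $11,947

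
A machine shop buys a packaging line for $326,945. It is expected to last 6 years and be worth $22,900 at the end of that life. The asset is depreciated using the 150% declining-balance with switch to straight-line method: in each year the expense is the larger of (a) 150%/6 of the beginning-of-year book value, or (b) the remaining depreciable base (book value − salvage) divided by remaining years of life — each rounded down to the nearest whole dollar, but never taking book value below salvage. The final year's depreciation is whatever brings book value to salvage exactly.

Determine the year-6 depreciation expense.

Depreciable base = $326,945 − $22,900 = $304,045.
Year 1: DB = ⌊$326,945 × 150%/6⌋ = $81,736; SL = ⌊$304,045/6⌋ = $50,674 → take DB $81,736. Book value $245,209.
Year 2: DB = ⌊$245,209 × 150%/6⌋ = $61,302; SL = ⌊$222,309/5⌋ = $44,461 → take DB $61,302. Book value $183,907.
Year 3: DB = ⌊$183,907 × 150%/6⌋ = $45,976; SL = ⌊$161,007/4⌋ = $40,251 → take DB $45,976. Book value $137,931.
Year 4: DB = ⌊$137,931 × 150%/6⌋ = $34,482; SL = ⌊$115,031/3⌋ = $38,343 → take SL $38,343. Book value $99,588.
Year 5: DB = ⌊$99,588 × 150%/6⌋ = $24,897; SL = ⌊$76,688/2⌋ = $38,344 → take SL $38,344. Book value $61,244.
Year 6 (final): $61,244 − $22,900 = $38,344. Book value $22,900.

$38,344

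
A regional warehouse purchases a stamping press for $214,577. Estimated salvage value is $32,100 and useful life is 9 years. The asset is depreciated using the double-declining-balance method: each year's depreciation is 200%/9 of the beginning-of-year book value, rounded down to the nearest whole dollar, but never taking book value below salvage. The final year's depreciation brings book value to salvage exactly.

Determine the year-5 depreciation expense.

$17,450

Depreciable base = $214,577 − $32,100 = $182,477.
Year 1: ⌊$214,577 × 200%/9⌋ = $47,683. Book value $166,894.
Year 2: ⌊$166,894 × 200%/9⌋ = $37,087. Book value $129,807.
Year 3: ⌊$129,807 × 200%/9⌋ = $28,846. Book value $100,961.
Year 4: ⌊$100,961 × 200%/9⌋ = $22,435. Book value $78,526.
Year 5: ⌊$78,526 × 200%/9⌋ = $17,450. Book value $61,076.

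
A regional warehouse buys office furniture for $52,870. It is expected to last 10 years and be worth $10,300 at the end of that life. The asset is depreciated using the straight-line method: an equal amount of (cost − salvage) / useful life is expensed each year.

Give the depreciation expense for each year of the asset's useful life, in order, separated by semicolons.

$4,257; $4,257; $4,257; $4,257; $4,257; $4,257; $4,257; $4,257; $4,257; $4,257

Depreciable base = $52,870 − $10,300 = $42,570.
Annual expense = $42,570 / 10 = $4,257.
End of year 1: book value $48,613.
End of year 2: book value $44,356.
End of year 3: book value $40,099.
End of year 4: book value $35,842.
End of year 5: book value $31,585.
End of year 6: book value $27,328.
End of year 7: book value $23,071.
End of year 8: book value $18,814.
End of year 9: book value $14,557.
End of year 10: book value $10,300.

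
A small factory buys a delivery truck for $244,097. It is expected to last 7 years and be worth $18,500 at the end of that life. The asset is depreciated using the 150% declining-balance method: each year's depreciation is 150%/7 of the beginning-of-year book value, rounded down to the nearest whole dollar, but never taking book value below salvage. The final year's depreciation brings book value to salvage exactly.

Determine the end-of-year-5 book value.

$73,096

Depreciable base = $244,097 − $18,500 = $225,597.
Year 1: ⌊$244,097 × 150%/7⌋ = $52,306. Book value $191,791.
Year 2: ⌊$191,791 × 150%/7⌋ = $41,098. Book value $150,693.
Year 3: ⌊$150,693 × 150%/7⌋ = $32,291. Book value $118,402.
Year 4: ⌊$118,402 × 150%/7⌋ = $25,371. Book value $93,031.
Year 5: ⌊$93,031 × 150%/7⌋ = $19,935. Book value $73,096.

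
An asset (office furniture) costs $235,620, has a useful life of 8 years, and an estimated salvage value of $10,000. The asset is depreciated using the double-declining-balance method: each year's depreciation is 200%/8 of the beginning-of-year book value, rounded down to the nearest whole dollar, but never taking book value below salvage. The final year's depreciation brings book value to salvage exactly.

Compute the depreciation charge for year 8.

$21,453

Depreciable base = $235,620 − $10,000 = $225,620.
Year 1: ⌊$235,620 × 200%/8⌋ = $58,905. Book value $176,715.
Year 2: ⌊$176,715 × 200%/8⌋ = $44,178. Book value $132,537.
Year 3: ⌊$132,537 × 200%/8⌋ = $33,134. Book value $99,403.
Year 4: ⌊$99,403 × 200%/8⌋ = $24,850. Book value $74,553.
Year 5: ⌊$74,553 × 200%/8⌋ = $18,638. Book value $55,915.
Year 6: ⌊$55,915 × 200%/8⌋ = $13,978. Book value $41,937.
Year 7: ⌊$41,937 × 200%/8⌋ = $10,484. Book value $31,453.
Year 8 (final): $31,453 − $10,000 = $21,453. Book value $10,000.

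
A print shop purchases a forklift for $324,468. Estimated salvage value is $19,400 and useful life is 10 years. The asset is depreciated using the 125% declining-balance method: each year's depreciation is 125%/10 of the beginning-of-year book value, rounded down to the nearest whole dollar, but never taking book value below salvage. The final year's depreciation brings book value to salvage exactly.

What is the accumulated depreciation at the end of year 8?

$212,975

Depreciable base = $324,468 − $19,400 = $305,068.
Year 1: ⌊$324,468 × 125%/10⌋ = $40,558. Book value $283,910.
Year 2: ⌊$283,910 × 125%/10⌋ = $35,488. Book value $248,422.
Year 3: ⌊$248,422 × 125%/10⌋ = $31,052. Book value $217,370.
Year 4: ⌊$217,370 × 125%/10⌋ = $27,171. Book value $190,199.
Year 5: ⌊$190,199 × 125%/10⌋ = $23,774. Book value $166,425.
Year 6: ⌊$166,425 × 125%/10⌋ = $20,803. Book value $145,622.
Year 7: ⌊$145,622 × 125%/10⌋ = $18,202. Book value $127,420.
Year 8: ⌊$127,420 × 125%/10⌋ = $15,927. Book value $111,493.
Accumulated through year 8 = $324,468 − $111,493 = $212,975.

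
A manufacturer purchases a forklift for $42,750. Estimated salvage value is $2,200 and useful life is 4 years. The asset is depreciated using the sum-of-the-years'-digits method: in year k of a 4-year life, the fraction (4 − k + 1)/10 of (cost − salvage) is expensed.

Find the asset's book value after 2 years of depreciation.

$14,365

Depreciable base = $42,750 − $2,200 = $40,550.
Sum of the years' digits = 4+3+2+1 = 10.
Year 1: $40,550 × 4/10 = $16,220. Book value $26,530.
Year 2: $40,550 × 3/10 = $12,165. Book value $14,365.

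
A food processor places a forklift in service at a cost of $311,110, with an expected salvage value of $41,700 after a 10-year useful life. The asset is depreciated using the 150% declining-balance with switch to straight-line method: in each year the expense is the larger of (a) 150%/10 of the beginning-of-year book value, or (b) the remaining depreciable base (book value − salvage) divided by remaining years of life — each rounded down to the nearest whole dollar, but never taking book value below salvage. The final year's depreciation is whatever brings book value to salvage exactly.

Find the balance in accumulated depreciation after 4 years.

Depreciable base = $311,110 − $41,700 = $269,410.
Year 1: DB = ⌊$311,110 × 150%/10⌋ = $46,666; SL = ⌊$269,410/10⌋ = $26,941 → take DB $46,666. Book value $264,444.
Year 2: DB = ⌊$264,444 × 150%/10⌋ = $39,666; SL = ⌊$222,744/9⌋ = $24,749 → take DB $39,666. Book value $224,778.
Year 3: DB = ⌊$224,778 × 150%/10⌋ = $33,716; SL = ⌊$183,078/8⌋ = $22,884 → take DB $33,716. Book value $191,062.
Year 4: DB = ⌊$191,062 × 150%/10⌋ = $28,659; SL = ⌊$149,362/7⌋ = $21,337 → take DB $28,659. Book value $162,403.
Accumulated through year 4 = $311,110 − $162,403 = $148,707.

$148,707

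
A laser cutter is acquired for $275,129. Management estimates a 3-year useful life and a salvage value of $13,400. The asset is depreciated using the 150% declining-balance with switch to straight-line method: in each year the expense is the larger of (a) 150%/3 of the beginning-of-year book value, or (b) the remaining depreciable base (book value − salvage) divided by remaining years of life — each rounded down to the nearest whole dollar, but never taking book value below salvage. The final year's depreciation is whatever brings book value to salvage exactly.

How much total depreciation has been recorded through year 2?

Depreciable base = $275,129 − $13,400 = $261,729.
Year 1: DB = ⌊$275,129 × 150%/3⌋ = $137,564; SL = ⌊$261,729/3⌋ = $87,243 → take DB $137,564. Book value $137,565.
Year 2: DB = ⌊$137,565 × 150%/3⌋ = $68,782; SL = ⌊$124,165/2⌋ = $62,082 → take DB $68,782. Book value $68,783.
Accumulated through year 2 = $275,129 − $68,783 = $206,346.

$206,346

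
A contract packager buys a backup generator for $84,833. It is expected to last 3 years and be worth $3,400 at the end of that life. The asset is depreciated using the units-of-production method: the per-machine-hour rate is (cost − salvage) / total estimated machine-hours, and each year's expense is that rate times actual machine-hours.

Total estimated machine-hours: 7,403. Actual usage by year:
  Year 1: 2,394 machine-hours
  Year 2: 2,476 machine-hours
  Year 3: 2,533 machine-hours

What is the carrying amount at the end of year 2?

Depreciable base = $84,833 − $3,400 = $81,433.
Rate = $81,433 / 7,403 machine-hours = $11 per machine-hour.
Year 1: 2,394 × $11 = $26,334. Book value $58,499.
Year 2: 2,476 × $11 = $27,236. Book value $31,263.

$31,263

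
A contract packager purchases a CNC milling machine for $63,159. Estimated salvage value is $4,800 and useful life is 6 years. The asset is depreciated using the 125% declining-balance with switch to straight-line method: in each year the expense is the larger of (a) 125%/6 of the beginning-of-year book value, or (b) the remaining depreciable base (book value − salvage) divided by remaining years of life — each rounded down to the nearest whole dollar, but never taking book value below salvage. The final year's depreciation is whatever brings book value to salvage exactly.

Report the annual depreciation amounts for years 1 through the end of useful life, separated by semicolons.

Depreciable base = $63,159 − $4,800 = $58,359.
Year 1: DB = ⌊$63,159 × 125%/6⌋ = $13,158; SL = ⌊$58,359/6⌋ = $9,726 → take DB $13,158. Book value $50,001.
Year 2: DB = ⌊$50,001 × 125%/6⌋ = $10,416; SL = ⌊$45,201/5⌋ = $9,040 → take DB $10,416. Book value $39,585.
Year 3: DB = ⌊$39,585 × 125%/6⌋ = $8,246; SL = ⌊$34,785/4⌋ = $8,696 → take SL $8,696. Book value $30,889.
Year 4: DB = ⌊$30,889 × 125%/6⌋ = $6,435; SL = ⌊$26,089/3⌋ = $8,696 → take SL $8,696. Book value $22,193.
Year 5: DB = ⌊$22,193 × 125%/6⌋ = $4,623; SL = ⌊$17,393/2⌋ = $8,696 → take SL $8,696. Book value $13,497.
Year 6 (final): $13,497 − $4,800 = $8,697. Book value $4,800.

$13,158; $10,416; $8,696; $8,696; $8,696; $8,697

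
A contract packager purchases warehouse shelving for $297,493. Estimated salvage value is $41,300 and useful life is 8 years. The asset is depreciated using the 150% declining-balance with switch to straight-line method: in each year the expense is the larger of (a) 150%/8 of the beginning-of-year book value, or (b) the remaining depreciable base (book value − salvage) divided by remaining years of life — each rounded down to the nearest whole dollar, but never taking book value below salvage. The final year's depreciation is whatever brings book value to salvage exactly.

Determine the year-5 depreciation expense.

Depreciable base = $297,493 − $41,300 = $256,193.
Year 1: DB = ⌊$297,493 × 150%/8⌋ = $55,779; SL = ⌊$256,193/8⌋ = $32,024 → take DB $55,779. Book value $241,714.
Year 2: DB = ⌊$241,714 × 150%/8⌋ = $45,321; SL = ⌊$200,414/7⌋ = $28,630 → take DB $45,321. Book value $196,393.
Year 3: DB = ⌊$196,393 × 150%/8⌋ = $36,823; SL = ⌊$155,093/6⌋ = $25,848 → take DB $36,823. Book value $159,570.
Year 4: DB = ⌊$159,570 × 150%/8⌋ = $29,919; SL = ⌊$118,270/5⌋ = $23,654 → take DB $29,919. Book value $129,651.
Year 5: DB = ⌊$129,651 × 150%/8⌋ = $24,309; SL = ⌊$88,351/4⌋ = $22,087 → take DB $24,309. Book value $105,342.

$24,309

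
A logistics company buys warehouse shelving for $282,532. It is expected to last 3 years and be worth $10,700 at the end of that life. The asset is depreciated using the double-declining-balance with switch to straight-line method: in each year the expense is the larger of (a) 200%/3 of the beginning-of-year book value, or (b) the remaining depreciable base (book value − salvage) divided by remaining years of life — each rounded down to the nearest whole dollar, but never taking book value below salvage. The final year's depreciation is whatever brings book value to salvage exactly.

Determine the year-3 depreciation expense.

Depreciable base = $282,532 − $10,700 = $271,832.
Year 1: DB = ⌊$282,532 × 200%/3⌋ = $188,354; SL = ⌊$271,832/3⌋ = $90,610 → take DB $188,354. Book value $94,178.
Year 2: DB = ⌊$94,178 × 200%/3⌋ = $62,785; SL = ⌊$83,478/2⌋ = $41,739 → take DB $62,785. Book value $31,393.
Year 3 (final): $31,393 − $10,700 = $20,693. Book value $10,700.

$20,693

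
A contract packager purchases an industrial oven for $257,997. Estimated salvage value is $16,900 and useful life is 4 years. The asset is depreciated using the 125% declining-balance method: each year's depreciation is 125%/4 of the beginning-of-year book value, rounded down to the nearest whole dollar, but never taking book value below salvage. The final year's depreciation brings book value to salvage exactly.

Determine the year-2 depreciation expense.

$55,429

Depreciable base = $257,997 − $16,900 = $241,097.
Year 1: ⌊$257,997 × 125%/4⌋ = $80,624. Book value $177,373.
Year 2: ⌊$177,373 × 125%/4⌋ = $55,429. Book value $121,944.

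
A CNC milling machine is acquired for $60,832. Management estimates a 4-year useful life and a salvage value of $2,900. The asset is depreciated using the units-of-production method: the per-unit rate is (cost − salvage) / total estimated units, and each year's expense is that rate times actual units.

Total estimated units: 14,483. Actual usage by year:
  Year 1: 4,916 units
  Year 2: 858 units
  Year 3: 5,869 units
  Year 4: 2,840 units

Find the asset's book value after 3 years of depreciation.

Depreciable base = $60,832 − $2,900 = $57,932.
Rate = $57,932 / 14,483 units = $4 per unit.
Year 1: 4,916 × $4 = $19,664. Book value $41,168.
Year 2: 858 × $4 = $3,432. Book value $37,736.
Year 3: 5,869 × $4 = $23,476. Book value $14,260.

$14,260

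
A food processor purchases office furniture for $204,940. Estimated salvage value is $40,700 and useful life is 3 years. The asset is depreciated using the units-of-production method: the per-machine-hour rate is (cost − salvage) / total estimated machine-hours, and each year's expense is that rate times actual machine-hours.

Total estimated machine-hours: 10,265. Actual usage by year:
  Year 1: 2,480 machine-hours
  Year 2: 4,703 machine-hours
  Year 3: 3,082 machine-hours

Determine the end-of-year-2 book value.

Depreciable base = $204,940 − $40,700 = $164,240.
Rate = $164,240 / 10,265 machine-hours = $16 per machine-hour.
Year 1: 2,480 × $16 = $39,680. Book value $165,260.
Year 2: 4,703 × $16 = $75,248. Book value $90,012.

$90,012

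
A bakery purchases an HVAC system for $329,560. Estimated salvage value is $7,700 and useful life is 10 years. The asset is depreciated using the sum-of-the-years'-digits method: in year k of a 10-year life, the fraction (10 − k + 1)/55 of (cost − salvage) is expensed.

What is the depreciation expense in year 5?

$35,112

Depreciable base = $329,560 − $7,700 = $321,860.
Sum of the years' digits = 10+9+8+7+6+5+4+3+2+1 = 55.
Year 1: $321,860 × 10/55 = $58,520. Book value $271,040.
Year 2: $321,860 × 9/55 = $52,668. Book value $218,372.
Year 3: $321,860 × 8/55 = $46,816. Book value $171,556.
Year 4: $321,860 × 7/55 = $40,964. Book value $130,592.
Year 5: $321,860 × 6/55 = $35,112. Book value $95,480.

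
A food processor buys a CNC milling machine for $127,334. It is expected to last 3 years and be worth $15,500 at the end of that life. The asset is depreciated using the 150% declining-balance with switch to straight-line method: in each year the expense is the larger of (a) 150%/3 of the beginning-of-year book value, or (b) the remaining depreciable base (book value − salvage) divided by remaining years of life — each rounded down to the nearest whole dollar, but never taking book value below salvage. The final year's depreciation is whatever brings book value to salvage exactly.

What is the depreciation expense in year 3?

Depreciable base = $127,334 − $15,500 = $111,834.
Year 1: DB = ⌊$127,334 × 150%/3⌋ = $63,667; SL = ⌊$111,834/3⌋ = $37,278 → take DB $63,667. Book value $63,667.
Year 2: DB = ⌊$63,667 × 150%/3⌋ = $31,833; SL = ⌊$48,167/2⌋ = $24,083 → take DB $31,833. Book value $31,834.
Year 3 (final): $31,834 − $15,500 = $16,334. Book value $15,500.

$16,334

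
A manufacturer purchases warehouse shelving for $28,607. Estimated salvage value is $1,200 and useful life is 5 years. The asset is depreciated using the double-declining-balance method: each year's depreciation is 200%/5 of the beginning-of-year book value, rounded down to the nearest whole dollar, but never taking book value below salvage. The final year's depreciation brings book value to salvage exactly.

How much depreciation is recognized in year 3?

$4,119

Depreciable base = $28,607 − $1,200 = $27,407.
Year 1: ⌊$28,607 × 200%/5⌋ = $11,442. Book value $17,165.
Year 2: ⌊$17,165 × 200%/5⌋ = $6,866. Book value $10,299.
Year 3: ⌊$10,299 × 200%/5⌋ = $4,119. Book value $6,180.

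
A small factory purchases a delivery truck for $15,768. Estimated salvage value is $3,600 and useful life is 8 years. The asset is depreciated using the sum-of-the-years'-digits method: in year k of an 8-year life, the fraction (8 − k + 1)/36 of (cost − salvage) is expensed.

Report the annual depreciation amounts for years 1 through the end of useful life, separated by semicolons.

$2,704; $2,366; $2,028; $1,690; $1,352; $1,014; $676; $338

Depreciable base = $15,768 − $3,600 = $12,168.
Sum of the years' digits = 8+7+6+5+4+3+2+1 = 36.
Year 1: $12,168 × 8/36 = $2,704. Book value $13,064.
Year 2: $12,168 × 7/36 = $2,366. Book value $10,698.
Year 3: $12,168 × 6/36 = $2,028. Book value $8,670.
Year 4: $12,168 × 5/36 = $1,690. Book value $6,980.
Year 5: $12,168 × 4/36 = $1,352. Book value $5,628.
Year 6: $12,168 × 3/36 = $1,014. Book value $4,614.
Year 7: $12,168 × 2/36 = $676. Book value $3,938.
Year 8: $12,168 × 1/36 = $338. Book value $3,600.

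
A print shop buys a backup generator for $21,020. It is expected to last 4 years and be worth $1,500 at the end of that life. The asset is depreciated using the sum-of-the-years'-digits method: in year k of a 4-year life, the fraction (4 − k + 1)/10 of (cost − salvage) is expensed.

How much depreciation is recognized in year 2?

Depreciable base = $21,020 − $1,500 = $19,520.
Sum of the years' digits = 4+3+2+1 = 10.
Year 1: $19,520 × 4/10 = $7,808. Book value $13,212.
Year 2: $19,520 × 3/10 = $5,856. Book value $7,356.

$5,856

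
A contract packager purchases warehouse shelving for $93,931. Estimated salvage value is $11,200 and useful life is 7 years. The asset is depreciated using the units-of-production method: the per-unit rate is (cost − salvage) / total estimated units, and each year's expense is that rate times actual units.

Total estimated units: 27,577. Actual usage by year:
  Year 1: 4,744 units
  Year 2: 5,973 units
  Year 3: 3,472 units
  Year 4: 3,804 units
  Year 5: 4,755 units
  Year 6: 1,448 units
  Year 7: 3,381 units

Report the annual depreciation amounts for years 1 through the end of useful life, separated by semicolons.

$14,232; $17,919; $10,416; $11,412; $14,265; $4,344; $10,143

Depreciable base = $93,931 − $11,200 = $82,731.
Rate = $82,731 / 27,577 units = $3 per unit.
Year 1: 4,744 × $3 = $14,232. Book value $79,699.
Year 2: 5,973 × $3 = $17,919. Book value $61,780.
Year 3: 3,472 × $3 = $10,416. Book value $51,364.
Year 4: 3,804 × $3 = $11,412. Book value $39,952.
Year 5: 4,755 × $3 = $14,265. Book value $25,687.
Year 6: 1,448 × $3 = $4,344. Book value $21,343.
Year 7: 3,381 × $3 = $10,143. Book value $11,200.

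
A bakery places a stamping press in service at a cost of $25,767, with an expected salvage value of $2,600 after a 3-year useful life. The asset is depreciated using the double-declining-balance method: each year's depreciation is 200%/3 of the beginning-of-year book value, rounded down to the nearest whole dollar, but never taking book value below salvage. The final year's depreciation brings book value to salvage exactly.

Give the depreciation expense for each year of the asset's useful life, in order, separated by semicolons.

$17,178; $5,726; $263

Depreciable base = $25,767 − $2,600 = $23,167.
Year 1: ⌊$25,767 × 200%/3⌋ = $17,178. Book value $8,589.
Year 2: ⌊$8,589 × 200%/3⌋ = $5,726. Book value $2,863.
Year 3 (final): $2,863 − $2,600 = $263. Book value $2,600.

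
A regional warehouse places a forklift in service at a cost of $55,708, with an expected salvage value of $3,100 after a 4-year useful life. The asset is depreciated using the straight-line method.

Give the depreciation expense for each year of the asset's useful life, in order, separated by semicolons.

Depreciable base = $55,708 − $3,100 = $52,608.
Annual expense = $52,608 / 4 = $13,152.
End of year 1: book value $42,556.
End of year 2: book value $29,404.
End of year 3: book value $16,252.
End of year 4: book value $3,100.

$13,152; $13,152; $13,152; $13,152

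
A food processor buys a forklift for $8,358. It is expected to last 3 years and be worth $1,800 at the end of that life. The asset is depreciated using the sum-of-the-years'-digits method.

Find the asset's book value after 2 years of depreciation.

$2,893

Depreciable base = $8,358 − $1,800 = $6,558.
Sum of the years' digits = 3+2+1 = 6.
Year 1: $6,558 × 3/6 = $3,279. Book value $5,079.
Year 2: $6,558 × 2/6 = $2,186. Book value $2,893.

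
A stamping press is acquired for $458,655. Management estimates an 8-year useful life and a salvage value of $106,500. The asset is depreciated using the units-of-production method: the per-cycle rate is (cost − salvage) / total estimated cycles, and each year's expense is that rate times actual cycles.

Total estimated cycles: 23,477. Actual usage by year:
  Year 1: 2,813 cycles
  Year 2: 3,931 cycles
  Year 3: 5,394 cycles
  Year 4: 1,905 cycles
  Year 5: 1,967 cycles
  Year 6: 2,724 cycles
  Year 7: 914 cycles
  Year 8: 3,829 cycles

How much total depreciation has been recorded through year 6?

$281,010

Depreciable base = $458,655 − $106,500 = $352,155.
Rate = $352,155 / 23,477 cycles = $15 per cycle.
Year 1: 2,813 × $15 = $42,195. Book value $416,460.
Year 2: 3,931 × $15 = $58,965. Book value $357,495.
Year 3: 5,394 × $15 = $80,910. Book value $276,585.
Year 4: 1,905 × $15 = $28,575. Book value $248,010.
Year 5: 1,967 × $15 = $29,505. Book value $218,505.
Year 6: 2,724 × $15 = $40,860. Book value $177,645.
Accumulated through year 6 = $458,655 − $177,645 = $281,010.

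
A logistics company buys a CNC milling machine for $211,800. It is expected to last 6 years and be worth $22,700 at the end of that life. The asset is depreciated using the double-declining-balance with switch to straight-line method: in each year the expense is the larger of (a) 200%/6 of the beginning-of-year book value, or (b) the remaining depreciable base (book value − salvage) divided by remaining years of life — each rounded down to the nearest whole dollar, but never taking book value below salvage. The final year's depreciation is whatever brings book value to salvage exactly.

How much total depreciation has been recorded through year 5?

$183,908

Depreciable base = $211,800 − $22,700 = $189,100.
Year 1: DB = ⌊$211,800 × 200%/6⌋ = $70,600; SL = ⌊$189,100/6⌋ = $31,516 → take DB $70,600. Book value $141,200.
Year 2: DB = ⌊$141,200 × 200%/6⌋ = $47,066; SL = ⌊$118,500/5⌋ = $23,700 → take DB $47,066. Book value $94,134.
Year 3: DB = ⌊$94,134 × 200%/6⌋ = $31,378; SL = ⌊$71,434/4⌋ = $17,858 → take DB $31,378. Book value $62,756.
Year 4: DB = ⌊$62,756 × 200%/6⌋ = $20,918; SL = ⌊$40,056/3⌋ = $13,352 → take DB $20,918. Book value $41,838.
Year 5: DB = ⌊$41,838 × 200%/6⌋ = $13,946; SL = ⌊$19,138/2⌋ = $9,569 → take DB $13,946. Book value $27,892.
Accumulated through year 5 = $211,800 − $27,892 = $183,908.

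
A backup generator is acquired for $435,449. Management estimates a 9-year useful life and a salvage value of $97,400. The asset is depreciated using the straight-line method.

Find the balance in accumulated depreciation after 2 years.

Depreciable base = $435,449 − $97,400 = $338,049.
Annual expense = $338,049 / 9 = $37,561.
End of year 1: book value $397,888.
End of year 2: book value $360,327.
Accumulated through year 2 = $435,449 − $360,327 = $75,122.

$75,122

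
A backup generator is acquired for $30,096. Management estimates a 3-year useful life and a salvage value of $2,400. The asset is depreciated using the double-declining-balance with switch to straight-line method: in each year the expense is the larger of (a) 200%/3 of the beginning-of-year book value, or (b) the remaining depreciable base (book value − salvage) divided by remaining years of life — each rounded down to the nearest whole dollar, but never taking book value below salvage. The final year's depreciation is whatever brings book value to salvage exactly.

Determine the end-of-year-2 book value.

$3,344

Depreciable base = $30,096 − $2,400 = $27,696.
Year 1: DB = ⌊$30,096 × 200%/3⌋ = $20,064; SL = ⌊$27,696/3⌋ = $9,232 → take DB $20,064. Book value $10,032.
Year 2: DB = ⌊$10,032 × 200%/3⌋ = $6,688; SL = ⌊$7,632/2⌋ = $3,816 → take DB $6,688. Book value $3,344.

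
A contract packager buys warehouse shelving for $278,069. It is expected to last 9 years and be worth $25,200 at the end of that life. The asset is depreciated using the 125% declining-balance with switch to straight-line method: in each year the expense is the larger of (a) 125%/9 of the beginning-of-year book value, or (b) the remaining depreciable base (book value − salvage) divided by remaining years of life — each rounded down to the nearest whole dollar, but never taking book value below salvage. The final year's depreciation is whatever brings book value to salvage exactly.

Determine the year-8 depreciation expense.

$25,393

Depreciable base = $278,069 − $25,200 = $252,869.
Year 1: DB = ⌊$278,069 × 125%/9⌋ = $38,620; SL = ⌊$252,869/9⌋ = $28,096 → take DB $38,620. Book value $239,449.
Year 2: DB = ⌊$239,449 × 125%/9⌋ = $33,256; SL = ⌊$214,249/8⌋ = $26,781 → take DB $33,256. Book value $206,193.
Year 3: DB = ⌊$206,193 × 125%/9⌋ = $28,637; SL = ⌊$180,993/7⌋ = $25,856 → take DB $28,637. Book value $177,556.
Year 4: DB = ⌊$177,556 × 125%/9⌋ = $24,660; SL = ⌊$152,356/6⌋ = $25,392 → take SL $25,392. Book value $152,164.
Year 5: DB = ⌊$152,164 × 125%/9⌋ = $21,133; SL = ⌊$126,964/5⌋ = $25,392 → take SL $25,392. Book value $126,772.
Year 6: DB = ⌊$126,772 × 125%/9⌋ = $17,607; SL = ⌊$101,572/4⌋ = $25,393 → take SL $25,393. Book value $101,379.
Year 7: DB = ⌊$101,379 × 125%/9⌋ = $14,080; SL = ⌊$76,179/3⌋ = $25,393 → take SL $25,393. Book value $75,986.
Year 8: DB = ⌊$75,986 × 125%/9⌋ = $10,553; SL = ⌊$50,786/2⌋ = $25,393 → take SL $25,393. Book value $50,593.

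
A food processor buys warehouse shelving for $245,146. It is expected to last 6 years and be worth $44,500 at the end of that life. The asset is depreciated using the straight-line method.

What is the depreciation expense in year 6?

$33,441

Depreciable base = $245,146 − $44,500 = $200,646.
Annual expense = $200,646 / 6 = $33,441.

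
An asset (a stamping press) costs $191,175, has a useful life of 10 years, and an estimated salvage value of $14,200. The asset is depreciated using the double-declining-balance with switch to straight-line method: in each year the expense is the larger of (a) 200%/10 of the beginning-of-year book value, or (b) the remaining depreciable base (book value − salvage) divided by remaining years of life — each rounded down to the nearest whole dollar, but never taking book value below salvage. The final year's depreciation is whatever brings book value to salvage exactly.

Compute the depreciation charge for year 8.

Depreciable base = $191,175 − $14,200 = $176,975.
Year 1: DB = ⌊$191,175 × 200%/10⌋ = $38,235; SL = ⌊$176,975/10⌋ = $17,697 → take DB $38,235. Book value $152,940.
Year 2: DB = ⌊$152,940 × 200%/10⌋ = $30,588; SL = ⌊$138,740/9⌋ = $15,415 → take DB $30,588. Book value $122,352.
Year 3: DB = ⌊$122,352 × 200%/10⌋ = $24,470; SL = ⌊$108,152/8⌋ = $13,519 → take DB $24,470. Book value $97,882.
Year 4: DB = ⌊$97,882 × 200%/10⌋ = $19,576; SL = ⌊$83,682/7⌋ = $11,954 → take DB $19,576. Book value $78,306.
Year 5: DB = ⌊$78,306 × 200%/10⌋ = $15,661; SL = ⌊$64,106/6⌋ = $10,684 → take DB $15,661. Book value $62,645.
Year 6: DB = ⌊$62,645 × 200%/10⌋ = $12,529; SL = ⌊$48,445/5⌋ = $9,689 → take DB $12,529. Book value $50,116.
Year 7: DB = ⌊$50,116 × 200%/10⌋ = $10,023; SL = ⌊$35,916/4⌋ = $8,979 → take DB $10,023. Book value $40,093.
Year 8: DB = ⌊$40,093 × 200%/10⌋ = $8,018; SL = ⌊$25,893/3⌋ = $8,631 → take SL $8,631. Book value $31,462.

$8,631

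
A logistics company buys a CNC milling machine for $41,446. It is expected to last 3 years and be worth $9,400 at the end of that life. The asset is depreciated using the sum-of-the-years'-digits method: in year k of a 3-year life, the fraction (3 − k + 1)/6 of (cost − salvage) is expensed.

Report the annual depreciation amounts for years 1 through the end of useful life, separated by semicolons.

Depreciable base = $41,446 − $9,400 = $32,046.
Sum of the years' digits = 3+2+1 = 6.
Year 1: $32,046 × 3/6 = $16,023. Book value $25,423.
Year 2: $32,046 × 2/6 = $10,682. Book value $14,741.
Year 3: $32,046 × 1/6 = $5,341. Book value $9,400.

$16,023; $10,682; $5,341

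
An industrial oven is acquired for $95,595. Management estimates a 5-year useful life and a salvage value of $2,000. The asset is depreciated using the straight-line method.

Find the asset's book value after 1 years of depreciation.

Depreciable base = $95,595 − $2,000 = $93,595.
Annual expense = $93,595 / 5 = $18,719.
End of year 1: book value $76,876.

$76,876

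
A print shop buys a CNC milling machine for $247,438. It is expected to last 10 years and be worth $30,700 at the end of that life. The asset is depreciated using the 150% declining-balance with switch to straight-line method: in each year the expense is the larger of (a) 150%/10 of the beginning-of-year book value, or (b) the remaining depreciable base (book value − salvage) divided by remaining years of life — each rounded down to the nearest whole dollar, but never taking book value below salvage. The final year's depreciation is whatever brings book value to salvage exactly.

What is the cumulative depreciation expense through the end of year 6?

Depreciable base = $247,438 − $30,700 = $216,738.
Year 1: DB = ⌊$247,438 × 150%/10⌋ = $37,115; SL = ⌊$216,738/10⌋ = $21,673 → take DB $37,115. Book value $210,323.
Year 2: DB = ⌊$210,323 × 150%/10⌋ = $31,548; SL = ⌊$179,623/9⌋ = $19,958 → take DB $31,548. Book value $178,775.
Year 3: DB = ⌊$178,775 × 150%/10⌋ = $26,816; SL = ⌊$148,075/8⌋ = $18,509 → take DB $26,816. Book value $151,959.
Year 4: DB = ⌊$151,959 × 150%/10⌋ = $22,793; SL = ⌊$121,259/7⌋ = $17,322 → take DB $22,793. Book value $129,166.
Year 5: DB = ⌊$129,166 × 150%/10⌋ = $19,374; SL = ⌊$98,466/6⌋ = $16,411 → take DB $19,374. Book value $109,792.
Year 6: DB = ⌊$109,792 × 150%/10⌋ = $16,468; SL = ⌊$79,092/5⌋ = $15,818 → take DB $16,468. Book value $93,324.
Accumulated through year 6 = $247,438 − $93,324 = $154,114.

$154,114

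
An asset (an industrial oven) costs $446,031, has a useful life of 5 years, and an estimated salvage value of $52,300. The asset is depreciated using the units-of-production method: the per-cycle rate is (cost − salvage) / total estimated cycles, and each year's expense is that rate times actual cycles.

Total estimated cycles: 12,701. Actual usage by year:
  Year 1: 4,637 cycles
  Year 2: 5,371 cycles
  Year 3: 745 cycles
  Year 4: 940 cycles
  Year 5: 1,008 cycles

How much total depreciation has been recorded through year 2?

Depreciable base = $446,031 − $52,300 = $393,731.
Rate = $393,731 / 12,701 cycles = $31 per cycle.
Year 1: 4,637 × $31 = $143,747. Book value $302,284.
Year 2: 5,371 × $31 = $166,501. Book value $135,783.
Accumulated through year 2 = $446,031 − $135,783 = $310,248.

$310,248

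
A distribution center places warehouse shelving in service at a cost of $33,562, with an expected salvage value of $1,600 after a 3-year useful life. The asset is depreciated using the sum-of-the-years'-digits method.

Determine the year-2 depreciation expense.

$10,654

Depreciable base = $33,562 − $1,600 = $31,962.
Sum of the years' digits = 3+2+1 = 6.
Year 1: $31,962 × 3/6 = $15,981. Book value $17,581.
Year 2: $31,962 × 2/6 = $10,654. Book value $6,927.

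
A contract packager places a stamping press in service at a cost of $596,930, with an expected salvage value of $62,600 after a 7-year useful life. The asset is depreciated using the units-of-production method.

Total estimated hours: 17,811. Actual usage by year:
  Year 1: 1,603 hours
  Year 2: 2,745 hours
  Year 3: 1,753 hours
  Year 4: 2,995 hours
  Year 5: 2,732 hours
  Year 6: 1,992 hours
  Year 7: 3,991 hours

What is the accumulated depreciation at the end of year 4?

Depreciable base = $596,930 − $62,600 = $534,330.
Rate = $534,330 / 17,811 hours = $30 per hour.
Year 1: 1,603 × $30 = $48,090. Book value $548,840.
Year 2: 2,745 × $30 = $82,350. Book value $466,490.
Year 3: 1,753 × $30 = $52,590. Book value $413,900.
Year 4: 2,995 × $30 = $89,850. Book value $324,050.
Accumulated through year 4 = $596,930 − $324,050 = $272,880.

$272,880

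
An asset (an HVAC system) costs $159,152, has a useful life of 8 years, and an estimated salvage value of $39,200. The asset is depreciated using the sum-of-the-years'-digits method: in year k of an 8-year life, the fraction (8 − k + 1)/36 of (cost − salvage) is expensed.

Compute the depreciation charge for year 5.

$13,328

Depreciable base = $159,152 − $39,200 = $119,952.
Sum of the years' digits = 8+7+6+5+4+3+2+1 = 36.
Year 1: $119,952 × 8/36 = $26,656. Book value $132,496.
Year 2: $119,952 × 7/36 = $23,324. Book value $109,172.
Year 3: $119,952 × 6/36 = $19,992. Book value $89,180.
Year 4: $119,952 × 5/36 = $16,660. Book value $72,520.
Year 5: $119,952 × 4/36 = $13,328. Book value $59,192.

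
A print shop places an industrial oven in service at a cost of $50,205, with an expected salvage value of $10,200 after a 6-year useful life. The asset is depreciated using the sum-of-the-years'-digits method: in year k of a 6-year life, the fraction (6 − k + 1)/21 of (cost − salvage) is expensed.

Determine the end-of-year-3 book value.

Depreciable base = $50,205 − $10,200 = $40,005.
Sum of the years' digits = 6+5+4+3+2+1 = 21.
Year 1: $40,005 × 6/21 = $11,430. Book value $38,775.
Year 2: $40,005 × 5/21 = $9,525. Book value $29,250.
Year 3: $40,005 × 4/21 = $7,620. Book value $21,630.

$21,630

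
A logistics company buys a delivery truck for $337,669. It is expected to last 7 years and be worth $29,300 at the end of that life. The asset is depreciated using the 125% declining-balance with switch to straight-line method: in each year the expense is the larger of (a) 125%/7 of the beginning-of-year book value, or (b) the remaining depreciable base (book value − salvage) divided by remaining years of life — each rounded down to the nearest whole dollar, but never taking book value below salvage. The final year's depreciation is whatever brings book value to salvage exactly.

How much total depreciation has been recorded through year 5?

Depreciable base = $337,669 − $29,300 = $308,369.
Year 1: DB = ⌊$337,669 × 125%/7⌋ = $60,298; SL = ⌊$308,369/7⌋ = $44,052 → take DB $60,298. Book value $277,371.
Year 2: DB = ⌊$277,371 × 125%/7⌋ = $49,530; SL = ⌊$248,071/6⌋ = $41,345 → take DB $49,530. Book value $227,841.
Year 3: DB = ⌊$227,841 × 125%/7⌋ = $40,685; SL = ⌊$198,541/5⌋ = $39,708 → take DB $40,685. Book value $187,156.
Year 4: DB = ⌊$187,156 × 125%/7⌋ = $33,420; SL = ⌊$157,856/4⌋ = $39,464 → take SL $39,464. Book value $147,692.
Year 5: DB = ⌊$147,692 × 125%/7⌋ = $26,373; SL = ⌊$118,392/3⌋ = $39,464 → take SL $39,464. Book value $108,228.
Accumulated through year 5 = $337,669 − $108,228 = $229,441.

$229,441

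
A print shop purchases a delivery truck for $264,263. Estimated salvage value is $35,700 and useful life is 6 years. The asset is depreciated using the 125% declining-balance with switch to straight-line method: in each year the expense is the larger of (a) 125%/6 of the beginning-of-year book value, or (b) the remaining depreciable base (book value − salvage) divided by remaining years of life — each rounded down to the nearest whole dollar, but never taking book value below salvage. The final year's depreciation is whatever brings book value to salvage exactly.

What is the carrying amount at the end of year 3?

$131,119

Depreciable base = $264,263 − $35,700 = $228,563.
Year 1: DB = ⌊$264,263 × 125%/6⌋ = $55,054; SL = ⌊$228,563/6⌋ = $38,093 → take DB $55,054. Book value $209,209.
Year 2: DB = ⌊$209,209 × 125%/6⌋ = $43,585; SL = ⌊$173,509/5⌋ = $34,701 → take DB $43,585. Book value $165,624.
Year 3: DB = ⌊$165,624 × 125%/6⌋ = $34,505; SL = ⌊$129,924/4⌋ = $32,481 → take DB $34,505. Book value $131,119.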